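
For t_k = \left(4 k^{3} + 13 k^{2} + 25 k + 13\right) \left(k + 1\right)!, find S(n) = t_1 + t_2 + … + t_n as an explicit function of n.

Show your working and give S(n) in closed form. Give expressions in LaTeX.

Compute t_(k+1)/t_k: get (4*k**4 + 33*k**3 + 113*k**2 + 181*k + 110)/(4*k**3 + 13*k**2 + 25*k + 13).
Gosper form: A/B · C(k+1)/C(k) with A=k + 2, B=1, C=k**3 + 13*k**2/4 + 25*k/4 + 13/4.
Key eq: (k + 2)·f(k+1) = (1)·f(k) + (k**3 + 13*k**2/4 + 25*k/4 + 13/4).
From deg A=1, deg B=0, deg C=3: d=2.
Solving with deg f ≤ 2: f(k) = (4*k**2 + k + 3)/4.
Get s_k = R·t_k = (4*k**2 + k + 3)*factorial(k + 1) with R(k) = B(k−1)f(k)/C(k) = (4*k**2 + k + 3)/(4*k**3 + 13*k**2 + 25*k + 13).
Δs = (4*k**3 + 13*k**2 + 25*k + 13)*factorial(k + 1), as required.
Σ_(k=1)^n t_k = s_(n+1) − s_(1) = ((4*n**2 + 9*n + 8)*factorial(n + 2)) − (16), i.e. 4*n**4*factorial(n) + 21*n**3*factorial(n) + 43*n**2*factorial(n) + 42*n*factorial(n) + 16*factorial(n) - 16.

S(n) = 4 n^{4} n! + 21 n^{3} n! + 43 n^{2} n! + 42 n n! + 16 n! - 16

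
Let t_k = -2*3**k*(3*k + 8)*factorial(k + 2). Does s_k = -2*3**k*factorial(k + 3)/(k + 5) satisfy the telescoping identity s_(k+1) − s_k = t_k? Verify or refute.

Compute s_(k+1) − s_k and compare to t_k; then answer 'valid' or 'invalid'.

s_(k+1) = -6*3**k*factorial(k + 4)/(k + 6)
s_(k+1) − s_k = -2*3**k*(3*k**2 + 26*k + 54)*factorial(k + 3)/((k + 5)*(k + 6))
(s_(k+1) − s_k) − t_k = 4*3**k*(3*k**2 + 23*k + 39)*factorial(k + 2)/((k + 5)*(k + 6))

Invalid: residual 4*3**k*(3*k**2 + 23*k + 39)*factorial(k + 2)/((k + 5)*(k + 6)) ≠ 0.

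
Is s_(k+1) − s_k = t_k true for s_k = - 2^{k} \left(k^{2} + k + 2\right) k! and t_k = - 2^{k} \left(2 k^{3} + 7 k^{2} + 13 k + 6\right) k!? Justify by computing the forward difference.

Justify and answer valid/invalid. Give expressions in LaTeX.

Valid: the claim telescopes to t_k.

s_(k+1) = -2**(k + 1)*(k**2 + 3*k + 4)*factorial(k + 1)
s_(k+1) − s_k = -2**k*(2*k**3 + 7*k**2 + 13*k + 6)*factorial(k)
(s_(k+1) − s_k) − t_k = 0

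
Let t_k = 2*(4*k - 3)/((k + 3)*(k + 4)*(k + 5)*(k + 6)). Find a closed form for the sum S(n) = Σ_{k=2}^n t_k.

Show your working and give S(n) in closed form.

t_(k+1)/t_k = (k + 3)*(4*k + 1)/((k + 7)*(4*k - 3)).
Take A(k)=k + 3, B(k)=k + 7, C(k)=k - 3/4.
Need (k + 3)·f(k+1) − (k + 6)·f(k) = k - 3/4.
d = 3 from the (1,1,1) case.
Match coefficients ⇒ f(k) = k*(k**2 + 12*k - 73)/240.
Then R = B(k−1)f/C = k*(k + 6)*(k**2 + 12*k - 73)/(60*(4*k - 3)), so s_k = R(k)·t_k = k*(k**2 + 12*k - 73)/(30*(k + 3)*(k + 4)*(k + 5)).
s_(k+1) − s_k = 2*(4*k - 3)/(k**4 + 18*k**3 + 119*k**2 + 342*k + 360) = t_k.
Telescope: S(n) = s_(n+1) − s_(2) = (n**3 + 15*n**2 - 46*n - 60)/(30*(n**3 + 15*n**2 + 74*n + 120)) − (-1/70) = (n**3 + 15*n**2 - 10*n - 6)/(21*(n**3 + 15*n**2 + 74*n + 120)).

S(n) = (n**3 + 15*n**2 - 10*n - 6)/(21*(n**3 + 15*n**2 + 74*n + 120))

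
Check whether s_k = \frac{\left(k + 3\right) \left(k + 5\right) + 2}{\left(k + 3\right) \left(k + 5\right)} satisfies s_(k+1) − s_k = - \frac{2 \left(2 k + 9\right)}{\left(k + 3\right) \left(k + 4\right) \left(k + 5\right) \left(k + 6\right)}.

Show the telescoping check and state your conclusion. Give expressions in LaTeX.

s_(k+1) = ((k + 4)*(k + 6) + 2)/((k + 4)*(k + 6))
s_(k+1) − s_k = 2*(-2*k - 9)/(k**4 + 18*k**3 + 119*k**2 + 342*k + 360)
(s_(k+1) − s_k) − t_k = 0

Valid — Δs_k = t_k.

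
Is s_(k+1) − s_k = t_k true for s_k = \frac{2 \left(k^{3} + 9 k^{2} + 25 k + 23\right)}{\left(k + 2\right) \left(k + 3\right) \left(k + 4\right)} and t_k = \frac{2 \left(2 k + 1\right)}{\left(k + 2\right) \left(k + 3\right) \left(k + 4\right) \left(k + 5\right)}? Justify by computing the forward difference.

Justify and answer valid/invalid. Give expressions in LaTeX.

s_(k+1) = 2*(25*k + (k + 1)**3 + 9*(k + 1)**2 + 48)/((k + 3)*(k + 4)*(k + 5))
s_(k+1) − s_k = 2*(2*k + 1)/(k**4 + 14*k**3 + 71*k**2 + 154*k + 120)
(s_(k+1) − s_k) − t_k = 0

Valid: the claim telescopes to t_k.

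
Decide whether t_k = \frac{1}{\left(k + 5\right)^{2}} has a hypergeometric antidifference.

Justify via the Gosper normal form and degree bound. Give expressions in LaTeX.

Step 1: r(k) = (k + 5)**2/(k + 6)**2.
So A=k**2 + 10*k + 25 and B=k**2 + 12*k + 36, with C=1.
Set up (k**2 + 10*k + 25)·f(k+1) − (k**2 + 10*k + 25)·f(k) − (1) = 0.
Bound: deg f ≤ 0.
Put f(k) = c0: A·f(k+1) − B(k−1)·f(k) − C = -1; need -1 = 0 — inconsistent ⇒ no f, not summable.

No; the coefficient equations for f are inconsistent.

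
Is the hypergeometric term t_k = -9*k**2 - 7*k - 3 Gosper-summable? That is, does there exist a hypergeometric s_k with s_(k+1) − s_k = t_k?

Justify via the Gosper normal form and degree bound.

The ratio is (9*k**2 + 25*k + 19)/(9*k**2 + 7*k + 3).
Factor: A=1; B=1; C=k**2 + 7*k/9 + 1/3.
Solve (1)·f(k+1) − (1)·f(k) = k**2 + 7*k/9 + 1/3.
Bound: deg f ≤ 3.
Match coefficients ⇒ f(k) = k*(3*k**2 - k + 1)/9.
R(k) = B(k−1)·f(k)/C(k) = k*(3*k**2 - k + 1)/(9*k**2 + 7*k + 3); s_k = R·t_k = k*(-3*k**2 + k - 1).
Δs = -9*k**2 - 7*k - 3, as required.

Yes. s_k = k*(-3*k**2 + k - 1).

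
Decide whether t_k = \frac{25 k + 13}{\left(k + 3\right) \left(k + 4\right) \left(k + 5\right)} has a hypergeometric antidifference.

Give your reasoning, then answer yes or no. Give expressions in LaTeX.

Yes. s_k = \frac{k \left(11 k + 2\right)}{3 \left(k + 3\right) \left(k + 4\right)}.

t_(k+1)/t_k = (k + 3)*(25*k + 38)/((k + 6)*(25*k + 13)).
Gosper form: A/B · C(k+1)/C(k) with A=k + 3, B=k + 6, C=k + 13/25.
Need (k + 3)·f(k+1) − (k + 5)·f(k) = k + 13/25.
Bound: deg f ≤ 2.
A polynomial solution: f(k) = k*(11*k + 2)/75.
Certificate R = B(k−1)f/C = k*(k + 5)*(11*k + 2)/(3*(25*k + 13)) gives s_k = k*(11*k + 2)/(3*(k + 3)*(k + 4)).
s_(k+1) − s_k = (25*k + 13)/(k**3 + 12*k**2 + 47*k + 60) = t_k.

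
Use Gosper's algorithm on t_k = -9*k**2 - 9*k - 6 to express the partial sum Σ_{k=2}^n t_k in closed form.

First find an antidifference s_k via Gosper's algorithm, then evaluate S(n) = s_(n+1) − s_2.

S(n) = -3*n**3 - 9*n**2 - 12*n + 24

Compute t_(k+1)/t_k: get (3*k**2 + 9*k + 8)/(3*k**2 + 3*k + 2).
Factor: A=1; B=1; C=k**2 + k + 2/3.
Set up (1)·f(k+1) − (1)·f(k) − (k**2 + k + 2/3) = 0.
Degrees (0,0,2) ⇒ d ≤ 3.
Match coefficients ⇒ f(k) = k*(k**2 + 1)/3.
Certificate R = B(k−1)f/C = k*(k**2 + 1)/(3*k**2 + 3*k + 2) gives s_k = 3*k*(-k**2 - 1).
Check: Δs_k = -9*k**2 - 9*k - 6. ✓
Evaluate: s_(n+1) = -3*n**3 - 9*n**2 - 12*n - 6; subtract s_(2) = -30 ⇒ S(n) = -3*n**3 - 9*n**2 - 12*n + 24.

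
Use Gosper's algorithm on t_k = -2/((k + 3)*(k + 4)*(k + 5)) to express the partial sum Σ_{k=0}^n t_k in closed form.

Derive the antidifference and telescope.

S(n) = (-n**2 - 9*n - 8)/(12*(n**2 + 9*n + 20))

t_(k+1)/t_k = (k + 3)/(k + 6).
Take A(k)=k + 3, B(k)=k + 6, C(k)=1.
Solve (k + 3)·f(k+1) − (k + 5)·f(k) = 1.
Degrees (1,1,0) ⇒ d ≤ 2.
Solve for f: f(k) = k*(k + 7)/24 (degree 2 ≤ 2).
Certificate R = B(k−1)f/C = k*(k + 5)*(k + 7)/24 gives s_k = k*(-k - 7)/(12*(k + 3)*(k + 4)).
s_(k+1) − s_k = -2/(k**3 + 12*k**2 + 47*k + 60) = t_k.
Σ_(k=0)^n t_k = s_(n+1) − s_(0) = ((-n**2 - 9*n - 8)/(12*(n**2 + 9*n + 20))) − (0), i.e. (-n**2 - 9*n - 8)/(12*(n**2 + 9*n + 20)).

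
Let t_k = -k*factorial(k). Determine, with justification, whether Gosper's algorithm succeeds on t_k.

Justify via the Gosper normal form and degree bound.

r(k) = (k + 1)**2/k after simplifying.
Take A(k)=k + 1, B(k)=1, C(k)=k.
Solve (k + 1)·f(k+1) − (1)·f(k) = k.
Bound: deg f ≤ 0.
Solving with deg f ≤ 0: f(k) = 1.
So s_k = (B(k−1)f/C)·t_k = (1/k)·t_k = -factorial(k).
Δs = -k*factorial(k), as required.

Yes. s_k = -factorial(k).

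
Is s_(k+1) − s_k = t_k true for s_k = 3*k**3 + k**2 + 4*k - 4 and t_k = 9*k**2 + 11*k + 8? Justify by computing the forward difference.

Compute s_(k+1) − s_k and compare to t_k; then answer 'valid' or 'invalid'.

s_(k+1) = 4*k + 3*(k + 1)**3 + (k + 1)**2
s_(k+1) − s_k = 9*k**2 + 11*k + 8
(s_(k+1) − s_k) − t_k = 0

valid (s_(k+1) − s_k reduces to t_k)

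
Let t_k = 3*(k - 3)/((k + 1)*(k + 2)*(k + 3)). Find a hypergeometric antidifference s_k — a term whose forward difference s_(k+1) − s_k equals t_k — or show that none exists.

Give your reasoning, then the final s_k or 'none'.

r(k) = (k - 2)*(k + 1)/((k - 3)*(k + 4)) after simplifying.
Gosper form: A/B · C(k+1)/C(k) with A=k + 1, B=k + 4, C=k - 3.
Need (k + 1)·f(k+1) − (k + 3)·f(k) = k - 3.
Bound: deg f ≤ 2.
Solve for f: f(k) = -k*(k + 5)/2 (degree 2 ≤ 2).
Then R = B(k−1)f/C = -k*(k + 3)*(k + 5)/(2*(k - 3)), so s_k = R(k)·t_k = 3*k*(-k - 5)/(2*(k + 1)*(k + 2)).
Verify: 3*(k - 3)/(k**3 + 6*k**2 + 11*k + 6) matches t_k.

s_k = 3*k*(-k - 5)/(2*(k + 1)*(k + 2))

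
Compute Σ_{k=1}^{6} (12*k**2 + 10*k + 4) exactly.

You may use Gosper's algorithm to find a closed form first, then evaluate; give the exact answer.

Ratio r(k) = (6*k**2 + 17*k + 13)/(6*k**2 + 5*k + 2).
Factor: A=1; B=1; C=k**2 + 5*k/6 + 1/3.
Solve (1)·f(k+1) − (1)·f(k) = k**2 + 5*k/6 + 1/3.
From deg A=0, deg B=0, deg C=2: d=3.
Solve for f: f(k) = k*(4*k**2 - k + 1)/12 (degree 3 ≤ 3).
Get s_k = R·t_k = k*(4*k**2 - k + 1) with R(k) = B(k−1)f(k)/C(k) = k*(4*k**2 - k + 1)/(2*(6*k**2 + 5*k + 2)).
Δs = 12*k**2 + 10*k + 4, as required.
Evaluate s at k=7 and k=1: 1330 and 4; difference 1326.

Σ = 1326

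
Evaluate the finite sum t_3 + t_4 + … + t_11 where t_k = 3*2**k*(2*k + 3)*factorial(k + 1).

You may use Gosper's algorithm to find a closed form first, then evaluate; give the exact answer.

Σ = 76517631589824

Step 1: r(k) = 2*(k + 2)*(2*k + 5)/(2*k + 3).
Normal form (A,B,C) = (2*k + 4, 1, k + 3/2).
Need (2*k + 4)·f(k+1) − (1)·f(k) = k + 3/2.
Bound: deg f ≤ 0.
Match coefficients ⇒ f(k) = 1/2.
Then R = B(k−1)f/C = 1/(2*k + 3), so s_k = R(k)·t_k = 3*2**k*factorial(k + 1).
Check: Δs_k = 3*2**k*(2*k + 3)*factorial(k + 1). ✓
Evaluate s at k=12 and k=3: 76517631590400 and 576; difference 76517631589824.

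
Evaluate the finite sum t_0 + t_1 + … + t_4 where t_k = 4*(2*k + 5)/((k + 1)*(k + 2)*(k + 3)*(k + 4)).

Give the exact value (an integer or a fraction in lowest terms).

Compute t_(k+1)/t_k: get (k + 1)*(2*k + 7)/((k + 5)*(2*k + 5)).
Factor: A=k + 1; B=k + 5; C=k + 5/2.
Solve (k + 1)·f(k+1) − (k + 4)·f(k) = k + 5/2.
deg f ≤ 3 (via 1,1,1).
Coefficient equations give f(k) = k*(k + 2)*(k + 4)/6.
R(k) = B(k−1)·f(k)/C(k) = k*(k + 2)*(k + 4)**2/(3*(2*k + 5)); s_k = R·t_k = 4*k*(k + 4)/(3*(k**2 + 4*k + 3)).
Check: Δs_k = 4*(2*k + 5)/(k**4 + 10*k**3 + 35*k**2 + 50*k + 24). ✓
Evaluate s at k=5 and k=0: 5/4 and 0; difference 5/4.

Σ = 5/4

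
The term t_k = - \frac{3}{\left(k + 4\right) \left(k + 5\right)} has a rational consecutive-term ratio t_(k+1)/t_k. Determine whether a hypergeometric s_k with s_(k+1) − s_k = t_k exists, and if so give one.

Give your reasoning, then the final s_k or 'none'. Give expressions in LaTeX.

s_k = - \frac{3 k}{4 k + 16}

The ratio is (k + 4)/(k + 6).
Take A(k)=k + 4, B(k)=k + 6, C(k)=1.
Key eq: (k + 4)·f(k+1) = (k + 5)·f(k) + (1).
d = 1 from the (1,1,0) case.
Solving with deg f ≤ 1: f(k) = k/4.
Get s_k = R·t_k = -3*k/(4*k + 16) with R(k) = B(k−1)f(k)/C(k) = k*(k + 5)/4.
Δs = -3/(k**2 + 9*k + 20), as required.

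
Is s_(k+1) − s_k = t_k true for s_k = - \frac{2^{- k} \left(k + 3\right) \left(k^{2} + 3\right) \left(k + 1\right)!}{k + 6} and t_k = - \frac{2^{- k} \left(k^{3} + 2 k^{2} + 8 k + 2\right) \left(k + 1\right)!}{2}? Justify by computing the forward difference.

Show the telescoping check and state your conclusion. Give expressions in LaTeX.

Invalid: residual \frac{3 \cdot 2^{- k} \left(k^{4} + 8 k^{3} + 18 k^{2} + 50 k + 6\right) \left(k + 1\right)!}{2 \left(k + 6\right) \left(k + 7\right)} ≠ 0.

s_(k+1) = -(k + 4)*(k**2 + 2*k + 4)*factorial(k + 2)/(2*2**k*(k + 7))
s_(k+1) − s_k = -(k**5 + 12*k**4 + 52*k**3 + 136*k**2 + 212*k + 66)*factorial(k + 1)/(2*2**k*(k + 6)*(k + 7))
(s_(k+1) − s_k) − t_k = 3*(k**4 + 8*k**3 + 18*k**2 + 50*k + 6)*factorial(k + 1)/(2*2**k*(k + 6)*(k + 7))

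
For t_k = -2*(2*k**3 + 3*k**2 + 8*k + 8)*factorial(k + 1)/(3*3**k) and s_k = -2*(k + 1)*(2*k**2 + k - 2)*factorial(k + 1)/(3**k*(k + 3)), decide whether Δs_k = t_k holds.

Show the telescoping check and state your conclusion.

s_(k+1) = -2*(k + 2)*(2*k**2 + 5*k + 1)*factorial(k + 2)/(3*3**k*(k + 4))
s_(k+1) − s_k = -2*(2*k**5 + 13*k**4 + 35*k**3 + 78*k**2 + 94*k + 36)*factorial(k + 1)/(3*3**k*(k + 3)*(k + 4))
(s_(k+1) − s_k) − t_k = 4*(2*k**4 + 9*k**3 + 11*k**2 + 29*k + 30)*factorial(k + 1)/(3*3**k*(k + 3)*(k + 4))

Invalid: residual 4*(2*k**4 + 9*k**3 + 11*k**2 + 29*k + 30)*factorial(k + 1)/(3*3**k*(k + 3)*(k + 4)) ≠ 0.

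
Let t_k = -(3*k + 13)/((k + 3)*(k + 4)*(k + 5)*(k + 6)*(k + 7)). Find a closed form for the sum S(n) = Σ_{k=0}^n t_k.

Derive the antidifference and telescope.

S(n) = (-n**3 - 17*n**2 - 94*n - 78)/(90*(n**3 + 17*n**2 + 94*n + 168))

Step 1: r(k) = (k + 3)*(3*k + 16)/((k + 8)*(3*k + 13)).
A = k + 3, B = k + 8, C = k + 13/3.
Set up (k + 3)·f(k+1) − (k + 7)·f(k) − (k + 13/3) = 0.
d = 4 from the (1,1,1) case.
Solving with deg f ≤ 4: f(k) = k*(k + 4)*(k**2 + 14*k + 63)/270.
R(k) = B(k−1)·f(k)/C(k) = k*(k + 4)*(k + 7)*(k**2 + 14*k + 63)/(90*(3*k + 13)); s_k = R·t_k = k*(-k**2 - 14*k - 63)/(90*(k**3 + 14*k**2 + 63*k + 90)).
Δs = (-3*k - 13)/(k**5 + 25*k**4 + 245*k**3 + 1175*k**2 + 2754*k + 2520), as required.
Σ_(k=0)^n t_k = s_(n+1) − s_(0) = ((-n**3 - 17*n**2 - 94*n - 78)/(90*(n**3 + 17*n**2 + 94*n + 168))) − (0), i.e. (-n**3 - 17*n**2 - 94*n - 78)/(90*(n**3 + 17*n**2 + 94*n + 168)).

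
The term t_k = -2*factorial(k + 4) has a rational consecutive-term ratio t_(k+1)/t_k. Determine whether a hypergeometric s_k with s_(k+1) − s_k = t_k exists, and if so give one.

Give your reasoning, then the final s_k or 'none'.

Step 1: r(k) = k + 5.
Factor: A=k + 5; B=1; C=1.
Need (k + 5)·f(k+1) − (1)·f(k) = 1.
From deg A=1, deg B=0, deg C=0: d=-1.
deg f ≤ -1 is impossible — no certificate.

not Gosper-summable; s_k does not exist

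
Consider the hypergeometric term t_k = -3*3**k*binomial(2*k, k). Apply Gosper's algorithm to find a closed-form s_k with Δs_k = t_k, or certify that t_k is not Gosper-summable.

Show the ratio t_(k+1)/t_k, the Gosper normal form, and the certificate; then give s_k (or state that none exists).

Compute t_(k+1)/t_k: get 6*(2*k + 1)/(k + 1).
Gosper form: A/B · C(k+1)/C(k) with A=12*k + 6, B=k + 1, C=1.
Set up (12*k + 6)·f(k+1) − (k)·f(k) − (1) = 0.
deg f ≤ -1 (via 1,1,0).
deg f ≤ -1 is impossible — no certificate.

none (Gosper's algorithm certifies no s_k)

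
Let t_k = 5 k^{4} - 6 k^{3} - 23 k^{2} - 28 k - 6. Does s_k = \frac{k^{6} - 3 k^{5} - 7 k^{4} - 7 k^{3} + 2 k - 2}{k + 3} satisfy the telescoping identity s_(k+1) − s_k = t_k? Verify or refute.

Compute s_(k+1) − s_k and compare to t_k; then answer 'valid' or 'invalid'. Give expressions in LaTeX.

Invalid: residual \frac{2 \left(- 4 k^{5} - 13 k^{4} + 38 k^{3} + 93 k^{2} + 94 k + 16\right)}{k^{2} + 7 k + 12} ≠ 0.

s_(k+1) = (2*k + (k + 1)**6 - 3*(k + 1)**5 - 7*(k + 1)**4 - 7*(k + 1)**3)/(k + 4)
s_(k+1) − s_k = (5*k**6 + 21*k**5 - 31*k**4 - 185*k**3 - 292*k**2 - 190*k - 40)/(k**2 + 7*k + 12)
(s_(k+1) − s_k) − t_k = 2*(-4*k**5 - 13*k**4 + 38*k**3 + 93*k**2 + 94*k + 16)/(k**2 + 7*k + 12)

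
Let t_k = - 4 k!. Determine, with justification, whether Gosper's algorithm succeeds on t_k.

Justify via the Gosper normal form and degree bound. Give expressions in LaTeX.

The ratio is k + 1.
So A=k + 1 and B=1, with C=1.
f must satisfy (k + 1)·f(k+1) − (1)·f(k) = 1.
d = -1 from the (1,0,0) case.
Negative degree bound (-1): no f exists, t_k not Gosper-summable.

No. Not Gosper-summable.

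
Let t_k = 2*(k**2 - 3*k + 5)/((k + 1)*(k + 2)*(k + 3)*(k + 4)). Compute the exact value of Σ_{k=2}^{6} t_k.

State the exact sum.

t_(k+1)/t_k = (k**3 + 2*k + 3)/(k**3 + 2*k**2 - 10*k + 25).
A = k + 1, B = k + 5, C = k**2 - 3*k + 5.
Need (k + 1)·f(k+1) − (k + 4)·f(k) = k**2 - 3*k + 5.
Bound: deg f ≤ 3.
Match coefficients ⇒ f(k) = k*(k**2 + 3*k + 11)/3.
So s_k = (B(k−1)f/C)·t_k = (k*(k + 4)*(k**2 + 3*k + 11)/(3*(k**2 - 3*k + 5)))·t_k = 2*k*(k**2 + 3*k + 11)/(3*(k + 1)*(k + 2)*(k + 3)).
Verify: 2*(k**2 - 3*k + 5)/(k**4 + 10*k**3 + 35*k**2 + 50*k + 24) matches t_k.
Telescoping: Σ = s_(7) − s_(2) = 21/40 − (7/15) = 7/120.

Σ = 7/120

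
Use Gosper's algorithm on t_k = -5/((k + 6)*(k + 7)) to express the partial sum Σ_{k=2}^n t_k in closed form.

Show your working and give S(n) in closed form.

S(n) = 5*(1 - n)/(8*(n + 7))

The ratio is (k + 6)/(k + 8).
Take A(k)=k + 6, B(k)=k + 8, C(k)=1.
Key eq: (k + 6)·f(k+1) = (k + 7)·f(k) + (1).
deg f ≤ 1 (via 1,1,0).
Match coefficients ⇒ f(k) = k/6.
Get s_k = R·t_k = -5*k/(6*k + 36) with R(k) = B(k−1)f(k)/C(k) = k*(k + 7)/6.
Δs = -5/(k**2 + 13*k + 42), as required.
Evaluate: s_(n+1) = 5*(-n - 1)/(6*(n + 7)); subtract s_(2) = -5/24 ⇒ S(n) = 5*(1 - n)/(8*(n + 7)).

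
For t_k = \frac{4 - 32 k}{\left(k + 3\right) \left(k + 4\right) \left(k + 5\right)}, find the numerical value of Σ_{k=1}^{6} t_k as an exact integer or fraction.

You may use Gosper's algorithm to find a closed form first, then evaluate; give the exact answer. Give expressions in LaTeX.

Compute t_(k+1)/t_k: get (k + 3)*(8*k + 7)/((k + 6)*(8*k - 1)).
Normal form (A,B,C) = (k + 3, k + 6, k - 1/8).
Need (k + 3)·f(k+1) − (k + 5)·f(k) = k - 1/8.
From deg A=1, deg B=1, deg C=1: d=2.
Match coefficients ⇒ f(k) = k*(23*k - 31)/192.
R(k) = B(k−1)·f(k)/C(k) = k*(k + 5)*(23*k - 31)/(24*(8*k - 1)); s_k = R·t_k = -k*(23*k - 31)/(6*(k + 3)*(k + 4)).
Verify: 4*(1 - 8*k)/(k**3 + 12*k**2 + 47*k + 60) matches t_k.
Evaluate s at k=7 and k=1: -91/66 and 1/15; difference -159/110.

Σ = -159/110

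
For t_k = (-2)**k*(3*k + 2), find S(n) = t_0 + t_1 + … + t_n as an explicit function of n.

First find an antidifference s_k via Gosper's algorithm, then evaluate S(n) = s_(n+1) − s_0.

S(n) = 2*(-2)**n*(n + 1)

r(k) = 2*(-3*k - 5)/(3*k + 2) after simplifying.
Gosper form: A/B · C(k+1)/C(k) with A=-2, B=1, C=k + 2/3.
Solve (-2)·f(k+1) − (1)·f(k) = k + 2/3.
Degrees (0,0,1) ⇒ d ≤ 1.
Solving with deg f ≤ 1: f(k) = -k/3.
Certificate R = B(k−1)f/C = -k/(3*k + 2) gives s_k = -(-2)**k*k.
s_(k+1) − s_k = (-2)**k*(3*k + 2) = t_k.
Telescope: S(n) = s_(n+1) − s_(0) = 2*(-2)**n*(n + 1) − (0) = 2*(-2)**n*(n + 1).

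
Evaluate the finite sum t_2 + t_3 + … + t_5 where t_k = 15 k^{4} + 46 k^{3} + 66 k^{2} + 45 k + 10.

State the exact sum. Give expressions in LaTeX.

The ratio is (15*k**4 + 106*k**3 + 294*k**2 + 375*k + 182)/(15*k**4 + 46*k**3 + 66*k**2 + 45*k + 10).
So A=1 and B=1, with C=k**4 + 46*k**3/15 + 22*k**2/5 + 3*k + 2/3.
Key eq: (1)·f(k+1) = (1)·f(k) + (k**4 + 46*k**3/15 + 22*k**2/5 + 3*k + 2/3).
Bound: deg f ≤ 5.
Match coefficients ⇒ f(k) = k*(k + 1)*(3*k**3 + k**2 + 3*k - 2)/15.
R(k) = B(k−1)·f(k)/C(k) = k*(3*k**3 + k**2 + 3*k - 2)/((5*k + 2)*(3*k**2 + 5*k + 5)); s_k = R·t_k = k*(3*k**4 + 4*k**3 + 4*k**2 + k - 2).
s_(k+1) − s_k = 15*k**4 + 46*k**3 + 66*k**2 + 45*k + 10 = t_k.
Evaluate s at k=6 and k=2: 29400 and 192; difference 29208.

Σ = 29208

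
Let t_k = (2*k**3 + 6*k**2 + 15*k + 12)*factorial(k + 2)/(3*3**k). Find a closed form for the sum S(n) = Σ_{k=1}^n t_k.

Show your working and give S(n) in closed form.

Ratio r(k) = (2*k**4 + 18*k**3 + 69*k**2 + 134*k + 105)/(3*(2*k**3 + 6*k**2 + 15*k + 12)).
A = k/3 + 1, B = 1, C = k**3 + 3*k**2 + 15*k/2 + 6.
Solve (k/3 + 1)·f(k+1) − (1)·f(k) = k**3 + 3*k**2 + 15*k/2 + 6.
From deg A=1, deg B=0, deg C=3: d=2.
Solving with deg f ≤ 2: f(k) = 3*(2*k**2 + 2*k - 1)/2.
Get s_k = R·t_k = (2*k**2 + 2*k - 1)*factorial(k + 2)/3**k with R(k) = B(k−1)f(k)/C(k) = 3*(2*k**2 + 2*k - 1)/(2*k**3 + 6*k**2 + 15*k + 12).
Δs = (2*k**3 + 6*k**2 + 15*k + 12)*factorial(k + 2)/(3*3**k), as required.
Evaluate: s_(n+1) = 3**(-n - 1)*(2*n**2 + 6*n + 3)*factorial(n + 3); subtract s_(1) = 6 ⇒ S(n) = (-18*3**n + 2*n**5*factorial(n) + 18*n**4*factorial(n) + 61*n**3*factorial(n) + 96*n**2*factorial(n) + 69*n*factorial(n) + 18*factorial(n))/(3*3**n).

S(n) = (-18*3**n + 2*n**5*factorial(n) + 18*n**4*factorial(n) + 61*n**3*factorial(n) + 96*n**2*factorial(n) + 69*n*factorial(n) + 18*factorial(n))/(3*3**n)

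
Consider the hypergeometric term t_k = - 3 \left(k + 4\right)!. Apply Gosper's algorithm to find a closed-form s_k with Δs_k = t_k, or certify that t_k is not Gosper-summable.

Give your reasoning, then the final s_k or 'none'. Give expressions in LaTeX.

no hypergeometric antidifference exists

Compute t_(k+1)/t_k: get k + 5.
So A=k + 5 and B=1, with C=1.
Solve (k + 5)·f(k+1) − (1)·f(k) = 1.
deg f ≤ -1 (via 1,0,0).
Bound -1 < 0, so the key equation has no polynomial solution.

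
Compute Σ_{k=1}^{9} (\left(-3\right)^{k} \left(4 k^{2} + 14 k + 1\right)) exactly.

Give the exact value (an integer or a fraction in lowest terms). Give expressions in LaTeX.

Step 1: r(k) = 3*(-4*k**2 - 22*k - 19)/(4*k**2 + 14*k + 1).
Normal form (A,B,C) = (-3, 1, k**2 + 7*k/2 + 1/4).
Key eq: (-3)·f(k+1) = (1)·f(k) + (k**2 + 7*k/2 + 1/4).
deg f ≤ 2 (via 0,0,2).
Solve for f: f(k) = -(k**2 + 2*k - 2)/4 (degree 2 ≤ 2).
R(k) = B(k−1)·f(k)/C(k) = -(k**2 + 2*k - 2)/(4*k**2 + 14*k + 1); s_k = R·t_k = (-3)**k*(-k**2 - 2*k + 2).
Verify: (-3)**k*(4*k**2 + 14*k + 1) matches t_k.
Σ_(k=1)^(9) t_k = s_(10) − s_(1) = -6967782 − (3) = -6967785.

Σ = -6967785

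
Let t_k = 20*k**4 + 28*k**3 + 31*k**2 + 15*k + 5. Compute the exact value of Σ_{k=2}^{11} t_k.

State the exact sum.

Σ = 938080

Step 1: r(k) = (20*k**4 + 108*k**3 + 235*k**2 + 241*k + 99)/(20*k**4 + 28*k**3 + 31*k**2 + 15*k + 5).
So A=1 and B=1, with C=k**4 + 7*k**3/5 + 31*k**2/20 + 3*k/4 + 1/4.
Set up (1)·f(k+1) − (1)·f(k) − (k**4 + 7*k**3/5 + 31*k**2/20 + 3*k/4 + 1/4) = 0.
d = 5 from the (0,0,4) case.
A polynomial solution: f(k) = k*(4*k**4 - 3*k**3 + 3*k**2 - k + 2)/20.
R(k) = B(k−1)·f(k)/C(k) = k*(4*k**4 - 3*k**3 + 3*k**2 - k + 2)/(20*k**4 + 28*k**3 + 31*k**2 + 15*k + 5); s_k = R·t_k = k*(4*k**4 - 3*k**3 + 3*k**2 - k + 2).
Δs = 20*k**4 + 28*k**3 + 31*k**2 + 15*k + 5, as required.
Σ_(k=2)^(11) t_k = s_(12) − s_(2) = 938184 − (104) = 938080.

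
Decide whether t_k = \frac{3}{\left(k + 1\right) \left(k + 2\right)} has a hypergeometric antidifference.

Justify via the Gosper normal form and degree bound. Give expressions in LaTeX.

Yes. s_k = \frac{3 k}{k + 1}.

Step 1: r(k) = (k + 1)/(k + 3).
So A=k + 1 and B=k + 3, with C=1.
Solve (k + 1)·f(k+1) − (k + 2)·f(k) = 1.
Bound: deg f ≤ 1.
A polynomial solution: f(k) = k.
So s_k = (B(k−1)f/C)·t_k = (k*(k + 2))·t_k = 3*k/(k + 1).
Δs = 3/(k**2 + 3*k + 2), as required.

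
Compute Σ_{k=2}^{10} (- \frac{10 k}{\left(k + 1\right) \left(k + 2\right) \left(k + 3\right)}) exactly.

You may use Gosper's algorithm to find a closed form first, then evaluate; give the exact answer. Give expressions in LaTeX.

Σ = -35/26

t_(k+1)/t_k = (k + 1)**2/(k*(k + 4)).
Gosper form: A/B · C(k+1)/C(k) with A=k + 1, B=k + 4, C=k.
Need (k + 1)·f(k+1) − (k + 3)·f(k) = k.
From deg A=1, deg B=1, deg C=1: d=2.
A polynomial solution: f(k) = k*(k - 1)/4.
Then R = B(k−1)f/C = (k - 1)*(k + 3)/4, so s_k = R(k)·t_k = 5*k*(1 - k)/(2*(k + 1)*(k + 2)).
Check: Δs_k = -10*k/(k**3 + 6*k**2 + 11*k + 6). ✓
Sum = s_(11) − s_(2); s_(11) = -275/156, s_(2) = -5/12 ⇒ -35/26.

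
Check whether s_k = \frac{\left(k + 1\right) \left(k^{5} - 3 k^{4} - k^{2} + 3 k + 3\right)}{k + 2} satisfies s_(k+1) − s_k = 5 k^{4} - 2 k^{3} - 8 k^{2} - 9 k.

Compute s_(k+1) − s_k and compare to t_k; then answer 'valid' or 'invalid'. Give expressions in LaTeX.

s_(k+1) = (k + 2)*(3*k + (k + 1)**5 - 3*(k + 1)**4 - (k + 1)**2 + 6)/(k + 3)
s_(k+1) − s_k = (5*k**6 + 19*k**5 + k**4 - 49*k**3 - 69*k**2 - 33*k + 3)/(k**2 + 5*k + 6)
(s_(k+1) − s_k) − t_k = (-4*k**5 - 11*k**4 + 12*k**3 + 24*k**2 + 21*k + 3)/(k**2 + 5*k + 6)

Invalid: residual \frac{- 4 k^{5} - 11 k^{4} + 12 k^{3} + 24 k^{2} + 21 k + 3}{k^{2} + 5 k + 6} ≠ 0.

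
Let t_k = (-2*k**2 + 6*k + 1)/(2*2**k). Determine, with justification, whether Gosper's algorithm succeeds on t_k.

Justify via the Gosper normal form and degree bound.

The ratio is (k**2 - k - 5/2)/(2*k**2 - 6*k - 1).
Normal form (A,B,C) = (1/2, 1, k**2 - 3*k - 1/2).
Key eq: (1/2)·f(k+1) = (1)·f(k) + (k**2 - 3*k - 1/2).
deg f ≤ 2 (via 0,0,2).
Match coefficients ⇒ f(k) = -2*k**2 + 2*k + 1.
Certificate R = B(k−1)f/C = -2*(2*k**2 - 2*k - 1)/(2*k**2 - 6*k - 1) gives s_k = (2*k**2 - 2*k - 1)/2**k.
Δs = (-2*k**2 + 6*k + 1)/(2*2**k), as required.

Yes. s_k = (2*k**2 - 2*k - 1)/2**k.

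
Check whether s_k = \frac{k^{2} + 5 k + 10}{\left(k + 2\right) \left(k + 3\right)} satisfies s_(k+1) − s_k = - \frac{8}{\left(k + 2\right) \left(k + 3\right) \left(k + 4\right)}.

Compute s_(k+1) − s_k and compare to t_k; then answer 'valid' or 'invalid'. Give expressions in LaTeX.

s_(k+1) = (5*k + (k + 1)**2 + 15)/((k + 3)*(k + 4))
s_(k+1) − s_k = -8/(k**3 + 9*k**2 + 26*k + 24)
(s_(k+1) − s_k) − t_k = 0

valid; difference matches t_k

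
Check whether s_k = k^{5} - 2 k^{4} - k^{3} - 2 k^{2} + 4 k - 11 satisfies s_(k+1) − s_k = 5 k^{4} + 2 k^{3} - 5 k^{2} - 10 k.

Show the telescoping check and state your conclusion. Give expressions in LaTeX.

Valid: the claim telescopes to t_k.

s_(k+1) = k**5 + 3*k**4 + k**3 - 7*k**2 - 6*k - 11
s_(k+1) − s_k = k*(5*k**3 + 2*k**2 - 5*k - 10)
(s_(k+1) − s_k) − t_k = 0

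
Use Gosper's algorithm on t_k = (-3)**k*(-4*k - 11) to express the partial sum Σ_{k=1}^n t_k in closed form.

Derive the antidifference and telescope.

S(n) = -3*(-3)**n*n - 9*(-3)**n + 9

r(k) = 3*(-4*k - 15)/(4*k + 11) after simplifying.
So A=-3 and B=1, with C=k + 11/4.
Solve (-3)·f(k+1) − (1)·f(k) = k + 11/4.
From deg A=0, deg B=0, deg C=1: d=1.
Solving with deg f ≤ 1: f(k) = -(k + 2)/4.
R(k) = B(k−1)·f(k)/C(k) = -(k + 2)/(4*k + 11); s_k = R·t_k = (-3)**k*(k + 2).
Check: Δs_k = (-3)**k*(-4*k - 11). ✓
Σ_(k=1)^n t_k = s_(n+1) − s_(1) = ((-3)**(n + 1)*(n + 3)) − (-9), i.e. -3*(-3)**n*n - 9*(-3)**n + 9.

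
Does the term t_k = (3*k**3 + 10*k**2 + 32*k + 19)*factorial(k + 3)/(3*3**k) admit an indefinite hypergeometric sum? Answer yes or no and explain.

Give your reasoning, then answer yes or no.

r(k) = (3*k**4 + 31*k**3 + 137*k**2 + 308*k + 256)/(3*(3*k**3 + 10*k**2 + 32*k + 19)) after simplifying.
A = k/3 + 4/3, B = 1, C = k**3 + 10*k**2/3 + 32*k/3 + 19/3.
Key eq: (k/3 + 4/3)·f(k+1) = (1)·f(k) + (k**3 + 10*k**2/3 + 32*k/3 + 19/3).
Degrees (1,0,3) ⇒ d ≤ 2.
Solving with deg f ≤ 2: f(k) = 3*k**2 + k + 3.
So s_k = (B(k−1)f/C)·t_k = (3*(3*k**2 + k + 3)/(3*k**3 + 10*k**2 + 32*k + 19))·t_k = (3*k**2 + k + 3)*factorial(k + 3)/3**k.
s_(k+1) − s_k = (3*k**3 + 10*k**2 + 32*k + 19)*factorial(k + 3)/(3*3**k) = t_k.

Yes. s_k = (3*k**2 + k + 3)*factorial(k + 3)/3**k.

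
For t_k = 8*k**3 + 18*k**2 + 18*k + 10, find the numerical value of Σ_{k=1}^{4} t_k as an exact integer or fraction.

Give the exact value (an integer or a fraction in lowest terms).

r(k) = (4*k**3 + 21*k**2 + 39*k + 27)/(4*k**3 + 9*k**2 + 9*k + 5) after simplifying.
A = 1, B = 1, C = k**3 + 9*k**2/4 + 9*k/4 + 5/4.
Solve (1)·f(k+1) − (1)·f(k) = k**3 + 9*k**2/4 + 9*k/4 + 5/4.
Bound: deg f ≤ 4.
A polynomial solution: f(k) = k*(k**3 + k**2 + k + 2)/4.
Then R = B(k−1)f/C = k*(k**3 + k**2 + k + 2)/((4*k + 5)*(k**2 + k + 1)), so s_k = R(k)·t_k = 2*k*(k**3 + k**2 + k + 2).
Verify: 8*k**3 + 18*k**2 + 18*k + 10 matches t_k.
Evaluate s at k=5 and k=1: 1570 and 10; difference 1560.

Σ = 1560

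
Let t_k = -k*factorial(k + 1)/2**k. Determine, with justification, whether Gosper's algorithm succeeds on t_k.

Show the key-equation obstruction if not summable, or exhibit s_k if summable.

Step 1: r(k) = (k + 1)*(k + 2)/(2*k).
Normal form (A,B,C) = (k/2 + 1, 1, k).
Key eq: (k/2 + 1)·f(k+1) = (1)·f(k) + (k).
Degrees (1,0,1) ⇒ d ≤ 0.
A polynomial solution: f(k) = 2.
Certificate R = B(k−1)f/C = 2/k gives s_k = -2**(1 - k)*factorial(k + 1).
Δs = -k*factorial(k + 1)/2**k, as required.

Yes. s_k = -2**(1 - k)*factorial(k + 1).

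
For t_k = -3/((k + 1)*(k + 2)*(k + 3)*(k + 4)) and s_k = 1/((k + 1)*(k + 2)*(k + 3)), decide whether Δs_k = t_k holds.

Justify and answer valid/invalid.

s_(k+1) = 1/((k + 2)*(k + 3)*(k + 4))
s_(k+1) − s_k = -3/((k + 1)*(k + 2)*(k + 3)*(k + 4))
(s_(k+1) − s_k) − t_k = 0

valid (s_(k+1) − s_k reduces to t_k)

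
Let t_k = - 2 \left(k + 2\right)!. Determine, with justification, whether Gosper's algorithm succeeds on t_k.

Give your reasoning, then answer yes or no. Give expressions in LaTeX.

Compute t_(k+1)/t_k: get k + 3.
So A=k + 3 and B=1, with C=1.
Key eq: (k + 3)·f(k+1) = (1)·f(k) + (1).
d = -1 from the (1,0,0) case.
d = -1 < 0 ⇒ no nonzero polynomial f; not summable.

No; the degree bound rules out any f.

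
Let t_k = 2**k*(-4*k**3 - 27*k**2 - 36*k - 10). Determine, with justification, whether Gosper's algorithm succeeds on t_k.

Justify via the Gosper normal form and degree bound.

t_(k+1)/t_k = 2*(4*k**3 + 39*k**2 + 102*k + 77)/(4*k**3 + 27*k**2 + 36*k + 10).
Gosper form: A/B · C(k+1)/C(k) with A=2, B=1, C=k**3 + 27*k**2/4 + 9*k + 5/2.
Solve (2)·f(k+1) − (1)·f(k) = k**3 + 27*k**2/4 + 9*k + 5/2.
Degrees (0,0,3) ⇒ d ≤ 3.
Match coefficients ⇒ f(k) = (4*k**3 + 3*k**2 - 4)/4.
Certificate R = B(k−1)f/C = (4*k**3 + 3*k**2 - 4)/(4*k**3 + 27*k**2 + 36*k + 10) gives s_k = 2**k*(-4*k**3 - 3*k**2 + 4).
Verify: 2**k*(-4*k**3 - 27*k**2 - 36*k - 10) matches t_k.

Yes. s_k = 2**k*(-4*k**3 - 3*k**2 + 4).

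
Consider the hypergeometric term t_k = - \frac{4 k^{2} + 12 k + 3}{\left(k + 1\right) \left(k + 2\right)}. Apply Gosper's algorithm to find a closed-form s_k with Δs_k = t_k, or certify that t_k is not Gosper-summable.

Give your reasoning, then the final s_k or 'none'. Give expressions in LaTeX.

r(k) = (k + 1)*(12*k + 4*(k + 1)**2 + 15)/((k + 3)*(4*k**2 + 12*k + 3)) after simplifying.
Gosper form: A/B · C(k+1)/C(k) with A=k + 1, B=k + 3, C=k**2 + 3*k + 3/4.
Need (k + 1)·f(k+1) − (k + 2)·f(k) = k**2 + 3*k + 3/4.
From deg A=1, deg B=1, deg C=2: d=2.
Coefficient equations give f(k) = k*(4*k - 1)/4.
So s_k = (B(k−1)f/C)·t_k = (k*(k + 2)*(4*k - 1)/(4*k**2 + 12*k + 3))·t_k = k*(1 - 4*k)/(k + 1).
Verify: (-4*k**2 - 12*k - 3)/(k**2 + 3*k + 2) matches t_k.

s_k = \frac{k \left(1 - 4 k\right)}{k + 1}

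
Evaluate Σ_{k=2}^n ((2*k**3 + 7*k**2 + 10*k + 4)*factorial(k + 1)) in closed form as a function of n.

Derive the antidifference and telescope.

t_(k+1)/t_k = (2*k**4 + 17*k**3 + 56*k**2 + 83*k + 46)/(2*k**3 + 7*k**2 + 10*k + 4).
Take A(k)=k + 2, B(k)=1, C(k)=k**3 + 7*k**2/2 + 5*k + 2.
f must satisfy (k + 2)·f(k+1) − (1)·f(k) = k**3 + 7*k**2/2 + 5*k + 2.
d = 2 from the (1,0,3) case.
Match coefficients ⇒ f(k) = (2*k**2 + k - 2)/2.
Certificate R = B(k−1)f/C = (2*k**2 + k - 2)/(2*k**3 + 7*k**2 + 10*k + 4) gives s_k = (2*k**2 + k - 2)*factorial(k + 1).
s_(k+1) − s_k = (2*k**3 + 7*k**2 + 10*k + 4)*factorial(k + 1) = t_k.
Σ_(k=2)^n t_k = s_(n+1) − s_(2) = ((2*n**2 + 5*n + 1)*factorial(n + 2)) − (48), i.e. 2*n**4*factorial(n) + 11*n**3*factorial(n) + 20*n**2*factorial(n) + 13*n*factorial(n) + 2*factorial(n) - 48.

S(n) = 2*n**4*factorial(n) + 11*n**3*factorial(n) + 20*n**2*factorial(n) + 13*n*factorial(n) + 2*factorial(n) - 48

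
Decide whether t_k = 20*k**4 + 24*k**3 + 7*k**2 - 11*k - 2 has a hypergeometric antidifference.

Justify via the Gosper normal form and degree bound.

Yes. s_k = k*(4*k**4 - 4*k**3 - 3*k**2 - 3*k + 4).

t_(k+1)/t_k = (20*k**4 + 104*k**3 + 199*k**2 + 155*k + 38)/(20*k**4 + 24*k**3 + 7*k**2 - 11*k - 2).
Normal form (A,B,C) = (1, 1, k**4 + 6*k**3/5 + 7*k**2/20 - 11*k/20 - 1/10).
f must satisfy (1)·f(k+1) − (1)·f(k) = k**4 + 6*k**3/5 + 7*k**2/20 - 11*k/20 - 1/10.
Degrees (0,0,4) ⇒ d ≤ 5.
Coefficient equations give f(k) = k*(4*k**4 - 4*k**3 - 3*k**2 - 3*k + 4)/20.
So s_k = (B(k−1)f/C)·t_k = (k*(4*k**4 - 4*k**3 - 3*k**2 - 3*k + 4)/(20*k**4 + 24*k**3 + 7*k**2 - 11*k - 2))·t_k = k*(4*k**4 - 4*k**3 - 3*k**2 - 3*k + 4).
s_(k+1) − s_k = 20*k**4 + 24*k**3 + 7*k**2 - 11*k - 2 = t_k.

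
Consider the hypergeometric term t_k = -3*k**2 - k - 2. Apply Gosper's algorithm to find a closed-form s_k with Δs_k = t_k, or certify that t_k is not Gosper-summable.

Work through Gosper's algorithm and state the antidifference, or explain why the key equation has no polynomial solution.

Step 1: r(k) = (k + 3*(k + 1)**2 + 3)/(3*k**2 + k + 2).
Factor: A=1; B=1; C=k**2 + k/3 + 2/3.
Solve (1)·f(k+1) − (1)·f(k) = k**2 + k/3 + 2/3.
Degrees (0,0,2) ⇒ d ≤ 3.
Solving with deg f ≤ 3: f(k) = k*(k**2 - k + 2)/3.
Then R = B(k−1)f/C = k*(k**2 - k + 2)/(3*k**2 + k + 2), so s_k = R(k)·t_k = k*(-k**2 + k - 2).
s_(k+1) − s_k = -3*k**2 - k - 2 = t_k.

s_k = k*(-k**2 + k - 2)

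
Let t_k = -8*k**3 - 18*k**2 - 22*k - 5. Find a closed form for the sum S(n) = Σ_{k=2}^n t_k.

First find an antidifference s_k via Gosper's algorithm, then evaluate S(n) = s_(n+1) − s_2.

S(n) = -2*n**4 - 10*n**3 - 22*n**2 - 19*n + 53

The ratio is (8*k**3 + 42*k**2 + 82*k + 53)/(8*k**3 + 18*k**2 + 22*k + 5).
Factor: A=1; B=1; C=k**3 + 9*k**2/4 + 11*k/4 + 5/8.
Need (1)·f(k+1) − (1)·f(k) = k**3 + 9*k**2/4 + 11*k/4 + 5/8.
d = 4 from the (0,0,3) case.
Solve for f: f(k) = k*(2*k**3 + 2*k**2 + 4*k - 3)/8 (degree 4 ≤ 4).
R(k) = B(k−1)·f(k)/C(k) = k*(2*k**3 + 2*k**2 + 4*k - 3)/(8*k**3 + 18*k**2 + 22*k + 5); s_k = R·t_k = k*(-2*k**3 - 2*k**2 - 4*k + 3).
Verify: -8*k**3 - 18*k**2 - 22*k - 5 matches t_k.
s_(n+1) = -2*n**4 - 10*n**3 - 22*n**2 - 19*n - 5 and s_(2) = -58, so S(n) = -2*n**4 - 10*n**3 - 22*n**2 - 19*n + 53.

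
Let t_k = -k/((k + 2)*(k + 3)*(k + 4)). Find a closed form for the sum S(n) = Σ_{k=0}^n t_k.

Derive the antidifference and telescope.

The ratio is (k + 1)*(k + 2)/(k*(k + 5)).
Gosper form: A/B · C(k+1)/C(k) with A=k + 2, B=k + 5, C=k.
Key eq: (k + 2)·f(k+1) = (k + 4)·f(k) + (k).
Bound: deg f ≤ 2.
A polynomial solution: f(k) = k*(k - 1)/6.
R(k) = B(k−1)·f(k)/C(k) = (k - 1)*(k + 4)/6; s_k = R·t_k = k*(1 - k)/(6*(k + 2)*(k + 3)).
Δs = -k/(k**3 + 9*k**2 + 26*k + 24), as required.
Telescope: S(n) = s_(n+1) − s_(0) = n*(-n - 1)/(6*(n**2 + 7*n + 12)) − (0) = n*(-n - 1)/(6*(n**2 + 7*n + 12)).

S(n) = n*(-n - 1)/(6*(n**2 + 7*n + 12))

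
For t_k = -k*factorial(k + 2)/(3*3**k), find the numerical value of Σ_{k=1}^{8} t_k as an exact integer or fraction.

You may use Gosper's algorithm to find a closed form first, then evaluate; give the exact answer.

Ratio r(k) = (k + 1)*(k + 3)/(3*k).
Normal form (A,B,C) = (k/3 + 1, 1, k).
Solve (k/3 + 1)·f(k+1) − (1)·f(k) = k.
deg f ≤ 0 (via 1,0,1).
Coefficient equations give f(k) = 3.
Then R = B(k−1)f/C = 3/k, so s_k = R(k)·t_k = -factorial(k + 2)/3**k.
Δs = -k*factorial(k + 2)/(3*3**k), as required.
Telescoping: Σ = s_(9) − s_(1) = -492800/243 − (-2) = -492314/243.

Σ = -492314/243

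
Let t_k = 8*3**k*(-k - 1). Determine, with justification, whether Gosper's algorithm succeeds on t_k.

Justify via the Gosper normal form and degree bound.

Yes. s_k = 3**k*(2 - 4*k).

Compute t_(k+1)/t_k: get 3*(k + 2)/(k + 1).
Gosper form: A/B · C(k+1)/C(k) with A=3, B=1, C=k + 1.
Key eq: (3)·f(k+1) = (1)·f(k) + (k + 1).
Bound: deg f ≤ 1.
Solve for f: f(k) = (2*k - 1)/4 (degree 1 ≤ 1).
Then R = B(k−1)f/C = (2*k - 1)/(4*(k + 1)), so s_k = R(k)·t_k = 3**k*(2 - 4*k).
Check: Δs_k = 8*3**k*(-k - 1). ✓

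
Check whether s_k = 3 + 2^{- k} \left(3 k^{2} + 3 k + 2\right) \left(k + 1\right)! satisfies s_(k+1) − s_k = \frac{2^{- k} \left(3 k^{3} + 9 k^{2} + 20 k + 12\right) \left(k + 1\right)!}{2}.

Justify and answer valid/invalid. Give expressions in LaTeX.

Valid — Δs_k = t_k.

s_(k+1) = 2**(-k - 1)*(3*k + 3*(k + 1)**2 + 5)*factorial(k + 2) + 3
s_(k+1) − s_k = (3*k**3 + 9*k**2 + 20*k + 12)*factorial(k + 1)/(2*2**k)
(s_(k+1) − s_k) − t_k = 0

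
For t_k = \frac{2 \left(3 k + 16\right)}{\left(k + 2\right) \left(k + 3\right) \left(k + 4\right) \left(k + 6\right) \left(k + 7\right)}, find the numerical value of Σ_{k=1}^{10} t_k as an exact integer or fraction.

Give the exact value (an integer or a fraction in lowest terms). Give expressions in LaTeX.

Ratio r(k) = (k + 2)*(k + 6)*(3*k + 19)/((k + 5)*(k + 8)*(3*k + 16)).
Take A(k)=k + 2, B(k)=k + 8, C(k)=k**2 + 31*k/3 + 80/3.
Key eq: (k + 2)·f(k+1) = (k + 7)·f(k) + (k**2 + 31*k/3 + 80/3).
d = 5 from the (1,1,2) case.
Match coefficients ⇒ f(k) = k*(k + 4)*(k + 5)*(k**2 + 11*k + 36)/108.
So s_k = (B(k−1)f/C)·t_k = (k*(k + 4)*(k + 7)*(k**2 + 11*k + 36)/(36*(3*k + 16)))·t_k = k*(k**2 + 11*k + 36)/(18*(k**3 + 11*k**2 + 36*k + 36)).
s_(k+1) − s_k = 2*(3*k + 16)/(k**5 + 22*k**4 + 185*k**3 + 740*k**2 + 1404*k + 1008) = t_k.
Telescoping: Σ = s_(11) − s_(1) = 1529/27846 − (2/63) = 215/9282.

Σ = 215/9282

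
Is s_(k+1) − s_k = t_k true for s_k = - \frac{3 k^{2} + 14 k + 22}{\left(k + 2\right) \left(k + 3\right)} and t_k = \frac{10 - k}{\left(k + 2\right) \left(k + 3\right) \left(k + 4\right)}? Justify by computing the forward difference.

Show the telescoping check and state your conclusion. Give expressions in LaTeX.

s_(k+1) = (-14*k - 3*(k + 1)**2 - 36)/((k + 3)*(k + 4))
s_(k+1) − s_k = (10 - k)/(k**3 + 9*k**2 + 26*k + 24)
(s_(k+1) − s_k) − t_k = 0

Valid — Δs_k = t_k.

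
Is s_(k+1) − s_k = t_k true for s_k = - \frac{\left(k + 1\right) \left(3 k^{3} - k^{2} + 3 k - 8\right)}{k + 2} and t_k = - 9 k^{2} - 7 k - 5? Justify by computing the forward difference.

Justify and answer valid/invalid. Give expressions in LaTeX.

s_(k+1) = (-3*k**4 - 14*k**3 - 26*k**2 - 17*k + 6)/(k + 3)
s_(k+1) − s_k = (-9*k**4 - 46*k**3 - 68*k**2 - 51*k - 12)/(k**2 + 5*k + 6)
(s_(k+1) − s_k) − t_k = 2*(3*k**3 + 13*k**2 + 8*k + 9)/(k**2 + 5*k + 6)

Invalid: residual \frac{2 \left(3 k^{3} + 13 k^{2} + 8 k + 9\right)}{k^{2} + 5 k + 6} ≠ 0.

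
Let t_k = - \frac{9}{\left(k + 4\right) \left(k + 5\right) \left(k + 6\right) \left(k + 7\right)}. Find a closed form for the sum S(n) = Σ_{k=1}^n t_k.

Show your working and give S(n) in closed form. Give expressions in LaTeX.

S(n) = \frac{n \left(- n^{2} - 18 n - 107\right)}{70 \left(n^{3} + 18 n^{2} + 107 n + 210\right)}

r(k) = (k + 4)/(k + 8) after simplifying.
Gosper form: A/B · C(k+1)/C(k) with A=k + 4, B=k + 8, C=1.
Need (k + 4)·f(k+1) − (k + 7)·f(k) = 1.
Bound: deg f ≤ 3.
Match coefficients ⇒ f(k) = k*(k**2 + 15*k + 74)/360.
Certificate R = B(k−1)f/C = k*(k + 7)*(k**2 + 15*k + 74)/360 gives s_k = k*(-k**2 - 15*k - 74)/(40*(k + 4)*(k + 5)*(k + 6)).
Check: Δs_k = -9/(k**4 + 22*k**3 + 179*k**2 + 638*k + 840). ✓
Σ_(k=1)^n t_k = s_(n+1) − s_(1) = ((-n**3 - 18*n**2 - 107*n - 90)/(40*(n**3 + 18*n**2 + 107*n + 210))) − (-3/280), i.e. n*(-n**2 - 18*n - 107)/(70*(n**3 + 18*n**2 + 107*n + 210)).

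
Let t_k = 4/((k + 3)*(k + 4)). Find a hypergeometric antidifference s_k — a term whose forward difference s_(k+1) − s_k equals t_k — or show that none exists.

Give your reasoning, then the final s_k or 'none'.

Compute t_(k+1)/t_k: get (k + 3)/(k + 5).
Normal form (A,B,C) = (k + 3, k + 5, 1).
Key eq: (k + 3)·f(k+1) = (k + 4)·f(k) + (1).
Bound: deg f ≤ 1.
Coefficient equations give f(k) = k/3.
Get s_k = R·t_k = 4*k/(3*(k + 3)) with R(k) = B(k−1)f(k)/C(k) = k*(k + 4)/3.
s_(k+1) − s_k = 4/(k**2 + 7*k + 12) = t_k.

s_k = 4*k/(3*(k + 3))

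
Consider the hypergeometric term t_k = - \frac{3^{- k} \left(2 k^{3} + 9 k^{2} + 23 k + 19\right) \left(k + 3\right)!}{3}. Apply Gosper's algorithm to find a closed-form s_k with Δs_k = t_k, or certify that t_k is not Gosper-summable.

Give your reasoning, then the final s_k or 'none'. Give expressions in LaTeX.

s_k = - 3^{- k} \left(2 k^{2} + 3 k - 1\right) \left(k + 3\right)!

Ratio r(k) = (2*k**4 + 23*k**3 + 107*k**2 + 241*k + 212)/(3*(2*k**3 + 9*k**2 + 23*k + 19)).
Take A(k)=k/3 + 4/3, B(k)=1, C(k)=k**3 + 9*k**2/2 + 23*k/2 + 19/2.
Need (k/3 + 4/3)·f(k+1) − (1)·f(k) = k**3 + 9*k**2/2 + 23*k/2 + 19/2.
d = 2 from the (1,0,3) case.
A polynomial solution: f(k) = 3*(2*k**2 + 3*k - 1)/2.
Then R = B(k−1)f/C = 3*(2*k**2 + 3*k - 1)/(2*k**3 + 9*k**2 + 23*k + 19), so s_k = R(k)·t_k = -(2*k**2 + 3*k - 1)*factorial(k + 3)/3**k.
s_(k+1) − s_k = -(2*k**3 + 9*k**2 + 23*k + 19)*factorial(k + 3)/(3*3**k) = t_k.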